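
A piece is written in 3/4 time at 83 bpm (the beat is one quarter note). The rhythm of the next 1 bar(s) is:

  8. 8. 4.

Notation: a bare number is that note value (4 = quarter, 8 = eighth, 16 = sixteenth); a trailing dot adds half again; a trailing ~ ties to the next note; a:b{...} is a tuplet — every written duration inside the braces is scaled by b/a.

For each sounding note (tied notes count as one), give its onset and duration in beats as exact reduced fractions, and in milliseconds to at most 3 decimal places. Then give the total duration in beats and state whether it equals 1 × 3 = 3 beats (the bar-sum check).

1) 0.0ms=0b +542.169ms=3/4b
2) 542.169ms=3/4b +542.169ms=3/4b
3) 1084.337ms=3/2b +1084.337ms=3/2b
Σ=3b of 3 (83bpm 3/4) — PASS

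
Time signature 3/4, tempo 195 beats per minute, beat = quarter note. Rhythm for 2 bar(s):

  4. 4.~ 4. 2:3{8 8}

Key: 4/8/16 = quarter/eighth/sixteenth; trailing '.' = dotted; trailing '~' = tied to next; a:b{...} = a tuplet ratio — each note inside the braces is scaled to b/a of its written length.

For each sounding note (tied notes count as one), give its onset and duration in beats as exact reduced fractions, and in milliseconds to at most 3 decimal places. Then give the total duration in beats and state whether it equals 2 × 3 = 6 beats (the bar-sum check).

1) 0.0ms=0b +461.538ms=3/2b
2) 461.538ms=3/2b +923.077ms=3b
3) 1384.615ms=9/2b +230.769ms=3/4b
4) 1615.385ms=21/4b +230.769ms=3/4b
Σ=6b of 6 (195bpm 3/4) — PASS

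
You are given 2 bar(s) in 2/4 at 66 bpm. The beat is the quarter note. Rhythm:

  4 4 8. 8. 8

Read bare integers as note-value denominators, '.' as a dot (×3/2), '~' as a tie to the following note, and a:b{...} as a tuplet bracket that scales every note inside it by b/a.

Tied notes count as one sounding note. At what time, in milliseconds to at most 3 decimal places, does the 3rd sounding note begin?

1. 0.0ms @ 0 + 909.091ms (1)
2. 909.091ms @ 1 + 909.091ms (1)
3. 1818.182ms @ 2 + 681.818ms (3/4)
4. 2500.0ms @ 11/4 + 681.818ms (3/4)
5. 3181.818ms @ 7/2 + 454.545ms (1/2)

note 3 onset = 2b = 1818.182ms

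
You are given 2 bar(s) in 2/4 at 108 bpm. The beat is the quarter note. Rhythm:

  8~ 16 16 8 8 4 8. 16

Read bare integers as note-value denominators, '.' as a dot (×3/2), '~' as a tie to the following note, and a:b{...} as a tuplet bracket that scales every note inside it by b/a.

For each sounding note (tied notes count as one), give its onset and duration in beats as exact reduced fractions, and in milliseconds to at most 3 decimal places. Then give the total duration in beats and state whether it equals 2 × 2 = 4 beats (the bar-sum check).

1) 0.0ms=0b +416.667ms=3/4b
2) 416.667ms=3/4b +138.889ms=1/4b
3) 555.556ms=1b +277.778ms=1/2b
4) 833.333ms=3/2b +277.778ms=1/2b
5) 1111.111ms=2b +555.556ms=1b
6) 1666.667ms=3b +416.667ms=3/4b
7) 2083.333ms=15/4b +138.889ms=1/4b
Σ=4b of 4 (108bpm 2/4) — PASS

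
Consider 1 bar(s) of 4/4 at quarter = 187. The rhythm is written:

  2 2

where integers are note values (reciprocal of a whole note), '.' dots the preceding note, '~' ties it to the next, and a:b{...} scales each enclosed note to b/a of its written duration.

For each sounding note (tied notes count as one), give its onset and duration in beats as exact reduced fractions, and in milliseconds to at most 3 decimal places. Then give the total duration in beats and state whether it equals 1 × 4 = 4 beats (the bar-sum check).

1) 0.0ms=0b +641.711ms=2b
2) 641.711ms=2b +641.711ms=2b
Σ=4b of 4 (187bpm 4/4) — PASS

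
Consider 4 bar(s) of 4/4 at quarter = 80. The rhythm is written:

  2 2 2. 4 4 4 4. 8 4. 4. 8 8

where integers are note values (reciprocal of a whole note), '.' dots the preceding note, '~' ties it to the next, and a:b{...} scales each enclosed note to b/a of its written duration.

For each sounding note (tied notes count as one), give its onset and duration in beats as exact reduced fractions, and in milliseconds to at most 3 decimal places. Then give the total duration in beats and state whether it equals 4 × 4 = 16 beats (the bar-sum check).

1) 0.0ms=0b +1500.0ms=2b
2) 1500.0ms=2b +1500.0ms=2b
3) 3000.0ms=4b +2250.0ms=3b
4) 5250.0ms=7b +750.0ms=1b
5) 6000.0ms=8b +750.0ms=1b
6) 6750.0ms=9b +750.0ms=1b
7) 7500.0ms=10b +1125.0ms=3/2b
8) 8625.0ms=23/2b +375.0ms=1/2b
9) 9000.0ms=12b +1125.0ms=3/2b
10) 10125.0ms=27/2b +1125.0ms=3/2b
11) 11250.0ms=15b +375.0ms=1/2b
12) 11625.0ms=31/2b +375.0ms=1/2b
Σ=16b of 16 (80bpm 4/4) — PASS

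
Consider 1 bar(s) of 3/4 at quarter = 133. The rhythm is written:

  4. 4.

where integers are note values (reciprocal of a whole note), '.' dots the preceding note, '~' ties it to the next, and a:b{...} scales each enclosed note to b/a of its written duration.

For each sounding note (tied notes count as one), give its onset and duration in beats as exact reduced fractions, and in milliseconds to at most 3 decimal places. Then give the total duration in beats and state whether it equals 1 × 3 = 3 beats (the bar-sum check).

1) 0.0ms=0b +676.692ms=3/2b
2) 676.692ms=3/2b +676.692ms=3/2b
Σ=3b of 3 (133bpm 3/4) — PASS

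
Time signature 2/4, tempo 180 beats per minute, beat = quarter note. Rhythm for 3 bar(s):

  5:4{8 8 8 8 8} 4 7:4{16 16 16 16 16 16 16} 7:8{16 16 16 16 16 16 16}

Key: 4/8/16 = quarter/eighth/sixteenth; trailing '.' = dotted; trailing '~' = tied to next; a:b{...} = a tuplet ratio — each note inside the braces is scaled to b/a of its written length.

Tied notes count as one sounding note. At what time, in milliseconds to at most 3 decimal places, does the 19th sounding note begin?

1. 0.0ms @ 0 + 133.333ms (2/5)
2. 133.333ms @ 2/5 + 133.333ms (2/5)
3. 266.667ms @ 4/5 + 133.333ms (2/5)
4. 400.0ms @ 6/5 + 133.333ms (2/5)
5. 533.333ms @ 8/5 + 133.333ms (2/5)
6. 666.667ms @ 2 + 333.333ms (1)
7. 1000.0ms @ 3 + 47.619ms (1/7)
8. 1047.619ms @ 22/7 + 47.619ms (1/7)
9. 1095.238ms @ 23/7 + 47.619ms (1/7)
10. 1142.857ms @ 24/7 + 47.619ms (1/7)
11. 1190.476ms @ 25/7 + 47.619ms (1/7)
12. 1238.095ms @ 26/7 + 47.619ms (1/7)
13. 1285.714ms @ 27/7 + 47.619ms (1/7)
14. 1333.333ms @ 4 + 95.238ms (2/7)
15. 1428.571ms @ 30/7 + 95.238ms (2/7)
16. 1523.81ms @ 32/7 + 95.238ms (2/7)
17. 1619.048ms @ 34/7 + 95.238ms (2/7)
18. 1714.286ms @ 36/7 + 95.238ms (2/7)
19. 1809.524ms @ 38/7 + 95.238ms (2/7)
20. 1904.762ms @ 40/7 + 95.238ms (2/7)

note 19 onset = 38/7b = 1809.524ms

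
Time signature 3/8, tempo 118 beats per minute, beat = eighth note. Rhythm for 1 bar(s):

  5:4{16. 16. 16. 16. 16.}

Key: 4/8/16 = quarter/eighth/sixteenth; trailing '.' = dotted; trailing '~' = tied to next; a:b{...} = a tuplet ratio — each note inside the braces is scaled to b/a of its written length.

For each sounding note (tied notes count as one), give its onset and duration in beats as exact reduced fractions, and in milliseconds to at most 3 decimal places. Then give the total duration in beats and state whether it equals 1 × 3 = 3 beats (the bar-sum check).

1) 0.0ms=0b +305.085ms=3/5b
2) 305.085ms=3/5b +305.085ms=3/5b
3) 610.169ms=6/5b +305.085ms=3/5b
4) 915.254ms=9/5b +305.085ms=3/5b
5) 1220.339ms=12/5b +305.085ms=3/5b
Σ=3b of 3 (118bpm 3/8) — PASS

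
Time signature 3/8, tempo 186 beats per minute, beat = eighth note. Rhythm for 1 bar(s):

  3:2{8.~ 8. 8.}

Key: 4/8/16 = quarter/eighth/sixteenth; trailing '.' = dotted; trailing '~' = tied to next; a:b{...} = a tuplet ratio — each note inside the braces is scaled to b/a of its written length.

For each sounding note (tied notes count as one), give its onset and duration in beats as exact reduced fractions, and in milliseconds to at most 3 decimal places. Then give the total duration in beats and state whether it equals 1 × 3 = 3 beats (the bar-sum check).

1) 0.0ms=0b +645.161ms=2b
2) 645.161ms=2b +322.581ms=1b
Σ=3b of 3 (186bpm 3/8) — PASS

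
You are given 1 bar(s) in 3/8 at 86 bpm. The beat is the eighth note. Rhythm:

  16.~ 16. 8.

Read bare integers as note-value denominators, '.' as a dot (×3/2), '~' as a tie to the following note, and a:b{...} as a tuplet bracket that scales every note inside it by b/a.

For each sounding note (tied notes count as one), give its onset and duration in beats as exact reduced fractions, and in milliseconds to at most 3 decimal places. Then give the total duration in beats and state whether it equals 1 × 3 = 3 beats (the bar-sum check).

1) 0.0ms=0b +1046.512ms=3/2b
2) 1046.512ms=3/2b +1046.512ms=3/2b
Σ=3b of 3 (86bpm 3/8) — PASS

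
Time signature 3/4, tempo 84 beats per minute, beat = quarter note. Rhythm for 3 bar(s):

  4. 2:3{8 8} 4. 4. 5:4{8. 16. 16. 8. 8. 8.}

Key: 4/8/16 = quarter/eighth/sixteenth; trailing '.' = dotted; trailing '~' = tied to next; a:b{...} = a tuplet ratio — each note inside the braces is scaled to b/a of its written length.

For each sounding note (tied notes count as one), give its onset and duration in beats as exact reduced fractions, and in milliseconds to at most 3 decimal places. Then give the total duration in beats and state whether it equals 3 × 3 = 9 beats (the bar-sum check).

1) 0.0ms=0b +1071.429ms=3/2b
2) 1071.429ms=3/2b +535.714ms=3/4b
3) 1607.143ms=9/4b +535.714ms=3/4b
4) 2142.857ms=3b +1071.429ms=3/2b
5) 3214.286ms=9/2b +1071.429ms=3/2b
6) 4285.714ms=6b +428.571ms=3/5b
7) 4714.286ms=33/5b +214.286ms=3/10b
8) 4928.571ms=69/10b +214.286ms=3/10b
9) 5142.857ms=36/5b +428.571ms=3/5b
10) 5571.429ms=39/5b +428.571ms=3/5b
11) 6000.0ms=42/5b +428.571ms=3/5b
Σ=9b of 9 (84bpm 3/4) — PASS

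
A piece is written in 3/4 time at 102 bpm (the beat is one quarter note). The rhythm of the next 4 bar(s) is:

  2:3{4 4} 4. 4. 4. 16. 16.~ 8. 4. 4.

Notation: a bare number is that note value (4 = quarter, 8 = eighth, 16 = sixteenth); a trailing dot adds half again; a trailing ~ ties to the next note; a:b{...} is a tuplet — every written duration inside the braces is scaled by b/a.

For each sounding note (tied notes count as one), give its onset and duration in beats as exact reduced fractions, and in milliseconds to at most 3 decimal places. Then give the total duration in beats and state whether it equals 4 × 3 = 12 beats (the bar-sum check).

1) 0.0ms=0b +882.353ms=3/2b
2) 882.353ms=3/2b +882.353ms=3/2b
3) 1764.706ms=3b +882.353ms=3/2b
4) 2647.059ms=9/2b +882.353ms=3/2b
5) 3529.412ms=6b +882.353ms=3/2b
6) 4411.765ms=15/2b +220.588ms=3/8b
7) 4632.353ms=63/8b +661.765ms=9/8b
8) 5294.118ms=9b +882.353ms=3/2b
9) 6176.471ms=21/2b +882.353ms=3/2b
Σ=12b of 12 (102bpm 3/4) — PASS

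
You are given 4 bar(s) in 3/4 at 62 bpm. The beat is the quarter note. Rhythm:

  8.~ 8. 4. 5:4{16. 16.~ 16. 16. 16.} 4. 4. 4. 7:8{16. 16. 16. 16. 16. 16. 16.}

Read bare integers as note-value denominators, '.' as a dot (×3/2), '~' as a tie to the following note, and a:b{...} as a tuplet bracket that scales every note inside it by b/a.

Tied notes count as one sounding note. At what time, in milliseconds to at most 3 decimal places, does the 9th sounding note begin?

note 9 onset = 15/2b = 7258.065ms

1. 0.0ms @ 0 + 1451.613ms (3/2)
2. 1451.613ms @ 3/2 + 1451.613ms (3/2)
3. 2903.226ms @ 3 + 290.323ms (3/10)
4. 3193.548ms @ 33/10 + 580.645ms (3/5)
5. 3774.194ms @ 39/10 + 290.323ms (3/10)
6. 4064.516ms @ 21/5 + 290.323ms (3/10)
7. 4354.839ms @ 9/2 + 1451.613ms (3/2)
8. 5806.452ms @ 6 + 1451.613ms (3/2)
9. 7258.065ms @ 15/2 + 1451.613ms (3/2)
10. 8709.677ms @ 9 + 414.747ms (3/7)
11. 9124.424ms @ 66/7 + 414.747ms (3/7)
12. 9539.171ms @ 69/7 + 414.747ms (3/7)
13. 9953.917ms @ 72/7 + 414.747ms (3/7)
14. 10368.664ms @ 75/7 + 414.747ms (3/7)
15. 10783.41ms @ 78/7 + 414.747ms (3/7)
16. 11198.157ms @ 81/7 + 414.747ms (3/7)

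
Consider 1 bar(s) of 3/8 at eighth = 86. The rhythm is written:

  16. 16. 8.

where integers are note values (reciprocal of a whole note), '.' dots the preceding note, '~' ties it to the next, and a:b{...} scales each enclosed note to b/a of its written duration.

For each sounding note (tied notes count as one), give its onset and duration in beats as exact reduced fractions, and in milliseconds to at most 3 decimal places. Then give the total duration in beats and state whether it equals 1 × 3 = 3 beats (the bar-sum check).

1) 0.0ms=0b +523.256ms=3/4b
2) 523.256ms=3/4b +523.256ms=3/4b
3) 1046.512ms=3/2b +1046.512ms=3/2b
Σ=3b of 3 (86bpm 3/8) — PASS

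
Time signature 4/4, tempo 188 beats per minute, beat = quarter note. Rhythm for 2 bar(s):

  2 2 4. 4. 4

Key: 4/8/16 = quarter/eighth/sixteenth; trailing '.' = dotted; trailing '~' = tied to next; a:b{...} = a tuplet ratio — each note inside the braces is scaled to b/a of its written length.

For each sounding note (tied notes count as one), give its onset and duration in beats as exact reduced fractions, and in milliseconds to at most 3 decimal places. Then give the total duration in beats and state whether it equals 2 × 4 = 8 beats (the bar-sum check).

1) 0.0ms=0b +638.298ms=2b
2) 638.298ms=2b +638.298ms=2b
3) 1276.596ms=4b +478.723ms=3/2b
4) 1755.319ms=11/2b +478.723ms=3/2b
5) 2234.043ms=7b +319.149ms=1b
Σ=8b of 8 (188bpm 4/4) — PASS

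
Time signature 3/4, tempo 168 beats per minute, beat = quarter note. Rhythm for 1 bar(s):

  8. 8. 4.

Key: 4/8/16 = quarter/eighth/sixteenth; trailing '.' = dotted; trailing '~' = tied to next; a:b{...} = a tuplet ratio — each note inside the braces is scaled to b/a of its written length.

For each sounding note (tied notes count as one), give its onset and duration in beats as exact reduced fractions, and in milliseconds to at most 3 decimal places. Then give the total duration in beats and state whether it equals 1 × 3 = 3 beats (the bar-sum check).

1) 0.0ms=0b +267.857ms=3/4b
2) 267.857ms=3/4b +267.857ms=3/4b
3) 535.714ms=3/2b +535.714ms=3/2b
Σ=3b of 3 (168bpm 3/4) — PASS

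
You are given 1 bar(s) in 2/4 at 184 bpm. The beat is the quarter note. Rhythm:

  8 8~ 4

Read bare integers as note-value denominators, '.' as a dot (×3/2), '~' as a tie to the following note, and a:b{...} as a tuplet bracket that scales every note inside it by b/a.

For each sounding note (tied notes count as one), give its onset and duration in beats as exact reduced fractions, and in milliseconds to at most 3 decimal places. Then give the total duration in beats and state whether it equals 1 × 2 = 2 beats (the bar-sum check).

1) 0.0ms=0b +163.043ms=1/2b
2) 163.043ms=1/2b +489.13ms=3/2b
Σ=2b of 2 (184bpm 2/4) — PASS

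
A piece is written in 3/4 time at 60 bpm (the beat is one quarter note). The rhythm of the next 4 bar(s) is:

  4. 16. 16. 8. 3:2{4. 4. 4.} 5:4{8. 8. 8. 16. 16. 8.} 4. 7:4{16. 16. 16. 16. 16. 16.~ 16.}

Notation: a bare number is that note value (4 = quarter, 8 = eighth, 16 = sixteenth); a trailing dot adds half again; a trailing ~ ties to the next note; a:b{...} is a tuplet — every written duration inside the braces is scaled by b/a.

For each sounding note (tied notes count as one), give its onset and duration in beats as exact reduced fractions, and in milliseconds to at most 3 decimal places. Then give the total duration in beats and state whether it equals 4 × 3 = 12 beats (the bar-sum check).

1) 0.0ms=0b +1500.0ms=3/2b
2) 1500.0ms=3/2b +375.0ms=3/8b
3) 1875.0ms=15/8b +375.0ms=3/8b
4) 2250.0ms=9/4b +750.0ms=3/4b
5) 3000.0ms=3b +1000.0ms=1b
6) 4000.0ms=4b +1000.0ms=1b
7) 5000.0ms=5b +1000.0ms=1b
8) 6000.0ms=6b +600.0ms=3/5b
9) 6600.0ms=33/5b +600.0ms=3/5b
10) 7200.0ms=36/5b +600.0ms=3/5b
11) 7800.0ms=39/5b +300.0ms=3/10b
12) 8100.0ms=81/10b +300.0ms=3/10b
13) 8400.0ms=42/5b +600.0ms=3/5b
14) 9000.0ms=9b +1500.0ms=3/2b
15) 10500.0ms=21/2b +214.286ms=3/14b
16) 10714.286ms=75/7b +214.286ms=3/14b
17) 10928.571ms=153/14b +214.286ms=3/14b
18) 11142.857ms=78/7b +214.286ms=3/14b
19) 11357.143ms=159/14b +214.286ms=3/14b
20) 11571.429ms=81/7b +428.571ms=3/7b
Σ=12b of 12 (60bpm 3/4) — PASS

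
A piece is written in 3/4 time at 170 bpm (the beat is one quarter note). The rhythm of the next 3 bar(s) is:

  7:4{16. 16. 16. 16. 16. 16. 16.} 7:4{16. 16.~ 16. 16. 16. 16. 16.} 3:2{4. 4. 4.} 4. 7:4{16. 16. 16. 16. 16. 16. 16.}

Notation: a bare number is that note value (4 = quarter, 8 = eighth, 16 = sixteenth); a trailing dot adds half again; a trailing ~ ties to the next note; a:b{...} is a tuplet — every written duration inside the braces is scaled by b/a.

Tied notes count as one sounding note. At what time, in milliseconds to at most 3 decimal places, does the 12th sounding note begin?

note 12 onset = 18/7b = 907.563ms

1. 0.0ms @ 0 + 75.63ms (3/14)
2. 75.63ms @ 3/14 + 75.63ms (3/14)
3. 151.261ms @ 3/7 + 75.63ms (3/14)
4. 226.891ms @ 9/14 + 75.63ms (3/14)
5. 302.521ms @ 6/7 + 75.63ms (3/14)
6. 378.151ms @ 15/14 + 75.63ms (3/14)
7. 453.782ms @ 9/7 + 75.63ms (3/14)
8. 529.412ms @ 3/2 + 75.63ms (3/14)
9. 605.042ms @ 12/7 + 151.261ms (3/7)
10. 756.303ms @ 15/7 + 75.63ms (3/14)
11. 831.933ms @ 33/14 + 75.63ms (3/14)
12. 907.563ms @ 18/7 + 75.63ms (3/14)
13. 983.193ms @ 39/14 + 75.63ms (3/14)
14. 1058.824ms @ 3 + 352.941ms (1)
15. 1411.765ms @ 4 + 352.941ms (1)
16. 1764.706ms @ 5 + 352.941ms (1)
17. 2117.647ms @ 6 + 529.412ms (3/2)
18. 2647.059ms @ 15/2 + 75.63ms (3/14)
19. 2722.689ms @ 54/7 + 75.63ms (3/14)
20. 2798.319ms @ 111/14 + 75.63ms (3/14)
21. 2873.95ms @ 57/7 + 75.63ms (3/14)
22. 2949.58ms @ 117/14 + 75.63ms (3/14)
23. 3025.21ms @ 60/7 + 75.63ms (3/14)
24. 3100.84ms @ 123/14 + 75.63ms (3/14)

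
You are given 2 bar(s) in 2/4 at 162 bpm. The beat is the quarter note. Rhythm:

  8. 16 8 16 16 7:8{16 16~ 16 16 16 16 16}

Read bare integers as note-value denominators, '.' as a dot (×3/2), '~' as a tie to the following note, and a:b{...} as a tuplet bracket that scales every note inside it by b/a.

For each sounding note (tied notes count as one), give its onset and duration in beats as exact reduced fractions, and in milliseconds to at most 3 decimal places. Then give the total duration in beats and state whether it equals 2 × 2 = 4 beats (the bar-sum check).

1) 0.0ms=0b +277.778ms=3/4b
2) 277.778ms=3/4b +92.593ms=1/4b
3) 370.37ms=1b +185.185ms=1/2b
4) 555.556ms=3/2b +92.593ms=1/4b
5) 648.148ms=7/4b +92.593ms=1/4b
6) 740.741ms=2b +105.82ms=2/7b
7) 846.561ms=16/7b +211.64ms=4/7b
8) 1058.201ms=20/7b +105.82ms=2/7b
9) 1164.021ms=22/7b +105.82ms=2/7b
10) 1269.841ms=24/7b +105.82ms=2/7b
11) 1375.661ms=26/7b +105.82ms=2/7b
Σ=4b of 4 (162bpm 2/4) — PASS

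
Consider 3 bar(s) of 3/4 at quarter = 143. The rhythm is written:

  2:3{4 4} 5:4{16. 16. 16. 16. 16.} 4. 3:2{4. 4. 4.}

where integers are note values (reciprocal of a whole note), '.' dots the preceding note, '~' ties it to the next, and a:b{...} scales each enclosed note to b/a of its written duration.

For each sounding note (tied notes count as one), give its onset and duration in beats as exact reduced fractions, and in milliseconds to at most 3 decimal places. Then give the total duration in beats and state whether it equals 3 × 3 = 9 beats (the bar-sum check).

1) 0.0ms=0b +629.371ms=3/2b
2) 629.371ms=3/2b +629.371ms=3/2b
3) 1258.741ms=3b +125.874ms=3/10b
4) 1384.615ms=33/10b +125.874ms=3/10b
5) 1510.49ms=18/5b +125.874ms=3/10b
6) 1636.364ms=39/10b +125.874ms=3/10b
7) 1762.238ms=21/5b +125.874ms=3/10b
8) 1888.112ms=9/2b +629.371ms=3/2b
9) 2517.483ms=6b +419.58ms=1b
10) 2937.063ms=7b +419.58ms=1b
11) 3356.643ms=8b +419.58ms=1b
Σ=9b of 9 (143bpm 3/4) — PASS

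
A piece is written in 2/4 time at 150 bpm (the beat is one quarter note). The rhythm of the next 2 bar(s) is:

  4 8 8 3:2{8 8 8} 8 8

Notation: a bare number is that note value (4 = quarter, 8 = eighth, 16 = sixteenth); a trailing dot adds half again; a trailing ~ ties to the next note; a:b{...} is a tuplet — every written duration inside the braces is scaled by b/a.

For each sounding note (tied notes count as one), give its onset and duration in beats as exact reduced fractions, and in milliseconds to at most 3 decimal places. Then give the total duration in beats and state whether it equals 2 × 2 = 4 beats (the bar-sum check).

1) 0.0ms=0b +400.0ms=1b
2) 400.0ms=1b +200.0ms=1/2b
3) 600.0ms=3/2b +200.0ms=1/2b
4) 800.0ms=2b +133.333ms=1/3b
5) 933.333ms=7/3b +133.333ms=1/3b
6) 1066.667ms=8/3b +133.333ms=1/3b
7) 1200.0ms=3b +200.0ms=1/2b
8) 1400.0ms=7/2b +200.0ms=1/2b
Σ=4b of 4 (150bpm 2/4) — PASS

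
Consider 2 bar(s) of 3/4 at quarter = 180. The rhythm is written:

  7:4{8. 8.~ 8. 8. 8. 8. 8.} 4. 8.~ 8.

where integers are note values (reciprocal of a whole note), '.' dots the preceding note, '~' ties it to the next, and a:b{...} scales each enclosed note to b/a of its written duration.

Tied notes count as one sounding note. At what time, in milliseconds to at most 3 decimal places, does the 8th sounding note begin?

1. 0.0ms @ 0 + 142.857ms (3/7)
2. 142.857ms @ 3/7 + 285.714ms (6/7)
3. 428.571ms @ 9/7 + 142.857ms (3/7)
4. 571.429ms @ 12/7 + 142.857ms (3/7)
5. 714.286ms @ 15/7 + 142.857ms (3/7)
6. 857.143ms @ 18/7 + 142.857ms (3/7)
7. 1000.0ms @ 3 + 500.0ms (3/2)
8. 1500.0ms @ 9/2 + 500.0ms (3/2)

note 8 onset = 9/2b = 1500.0ms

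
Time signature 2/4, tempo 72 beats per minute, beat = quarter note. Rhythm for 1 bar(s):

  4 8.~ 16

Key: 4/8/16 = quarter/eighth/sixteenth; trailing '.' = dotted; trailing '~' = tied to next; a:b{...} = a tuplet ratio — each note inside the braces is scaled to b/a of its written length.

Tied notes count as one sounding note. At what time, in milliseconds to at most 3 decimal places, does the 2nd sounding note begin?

note 2 onset = 1b = 833.333ms

1. 0.0ms @ 0 + 833.333ms (1)
2. 833.333ms @ 1 + 833.333ms (1)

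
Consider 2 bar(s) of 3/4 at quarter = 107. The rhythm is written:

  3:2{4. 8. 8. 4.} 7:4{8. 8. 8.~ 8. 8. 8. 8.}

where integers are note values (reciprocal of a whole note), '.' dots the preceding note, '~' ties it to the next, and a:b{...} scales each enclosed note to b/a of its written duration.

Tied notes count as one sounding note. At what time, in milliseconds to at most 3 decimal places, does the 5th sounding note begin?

note 5 onset = 3b = 1682.243ms

1. 0.0ms @ 0 + 560.748ms (1)
2. 560.748ms @ 1 + 280.374ms (1/2)
3. 841.121ms @ 3/2 + 280.374ms (1/2)
4. 1121.495ms @ 2 + 560.748ms (1)
5. 1682.243ms @ 3 + 240.32ms (3/7)
6. 1922.563ms @ 24/7 + 240.32ms (3/7)
7. 2162.884ms @ 27/7 + 480.641ms (6/7)
8. 2643.525ms @ 33/7 + 240.32ms (3/7)
9. 2883.845ms @ 36/7 + 240.32ms (3/7)
10. 3124.166ms @ 39/7 + 240.32ms (3/7)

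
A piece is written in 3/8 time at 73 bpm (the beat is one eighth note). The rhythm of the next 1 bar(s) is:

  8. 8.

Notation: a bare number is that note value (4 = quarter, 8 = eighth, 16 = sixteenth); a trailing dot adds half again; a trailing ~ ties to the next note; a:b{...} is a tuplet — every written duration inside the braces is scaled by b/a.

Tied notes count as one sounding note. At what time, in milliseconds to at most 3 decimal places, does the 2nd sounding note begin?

1. 0.0ms @ 0 + 1232.877ms (3/2)
2. 1232.877ms @ 3/2 + 1232.877ms (3/2)

note 2 onset = 3/2b = 1232.877ms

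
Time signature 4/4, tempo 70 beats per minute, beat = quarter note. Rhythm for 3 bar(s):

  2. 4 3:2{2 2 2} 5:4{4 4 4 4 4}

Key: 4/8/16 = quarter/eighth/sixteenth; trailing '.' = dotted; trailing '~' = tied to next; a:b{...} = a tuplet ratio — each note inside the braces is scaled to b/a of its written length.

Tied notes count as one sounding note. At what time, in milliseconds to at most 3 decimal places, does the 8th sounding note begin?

note 8 onset = 48/5b = 8228.571ms

1. 0.0ms @ 0 + 2571.429ms (3)
2. 2571.429ms @ 3 + 857.143ms (1)
3. 3428.571ms @ 4 + 1142.857ms (4/3)
4. 4571.429ms @ 16/3 + 1142.857ms (4/3)
5. 5714.286ms @ 20/3 + 1142.857ms (4/3)
6. 6857.143ms @ 8 + 685.714ms (4/5)
7. 7542.857ms @ 44/5 + 685.714ms (4/5)
8. 8228.571ms @ 48/5 + 685.714ms (4/5)
9. 8914.286ms @ 52/5 + 685.714ms (4/5)
10. 9600.0ms @ 56/5 + 685.714ms (4/5)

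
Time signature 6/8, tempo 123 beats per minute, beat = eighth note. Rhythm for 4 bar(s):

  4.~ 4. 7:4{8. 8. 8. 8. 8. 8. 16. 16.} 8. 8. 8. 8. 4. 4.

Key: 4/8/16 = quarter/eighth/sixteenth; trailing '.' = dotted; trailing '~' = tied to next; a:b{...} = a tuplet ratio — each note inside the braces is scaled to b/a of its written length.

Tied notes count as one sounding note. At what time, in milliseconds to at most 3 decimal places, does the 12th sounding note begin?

1. 0.0ms @ 0 + 2926.829ms (6)
2. 2926.829ms @ 6 + 418.118ms (6/7)
3. 3344.948ms @ 48/7 + 418.118ms (6/7)
4. 3763.066ms @ 54/7 + 418.118ms (6/7)
5. 4181.185ms @ 60/7 + 418.118ms (6/7)
6. 4599.303ms @ 66/7 + 418.118ms (6/7)
7. 5017.422ms @ 72/7 + 418.118ms (6/7)
8. 5435.54ms @ 78/7 + 209.059ms (3/7)
9. 5644.599ms @ 81/7 + 209.059ms (3/7)
10. 5853.659ms @ 12 + 731.707ms (3/2)
11. 6585.366ms @ 27/2 + 731.707ms (3/2)
12. 7317.073ms @ 15 + 731.707ms (3/2)
13. 8048.78ms @ 33/2 + 731.707ms (3/2)
14. 8780.488ms @ 18 + 1463.415ms (3)
15. 10243.902ms @ 21 + 1463.415ms (3)

note 12 onset = 15b = 7317.073ms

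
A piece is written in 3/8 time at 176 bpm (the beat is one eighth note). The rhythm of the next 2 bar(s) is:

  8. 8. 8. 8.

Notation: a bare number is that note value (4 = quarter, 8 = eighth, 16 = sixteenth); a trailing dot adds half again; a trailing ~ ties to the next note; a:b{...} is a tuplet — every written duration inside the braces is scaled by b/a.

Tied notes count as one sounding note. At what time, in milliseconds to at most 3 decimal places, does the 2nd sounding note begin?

note 2 onset = 3/2b = 511.364ms

1. 0.0ms @ 0 + 511.364ms (3/2)
2. 511.364ms @ 3/2 + 511.364ms (3/2)
3. 1022.727ms @ 3 + 511.364ms (3/2)
4. 1534.091ms @ 9/2 + 511.364ms (3/2)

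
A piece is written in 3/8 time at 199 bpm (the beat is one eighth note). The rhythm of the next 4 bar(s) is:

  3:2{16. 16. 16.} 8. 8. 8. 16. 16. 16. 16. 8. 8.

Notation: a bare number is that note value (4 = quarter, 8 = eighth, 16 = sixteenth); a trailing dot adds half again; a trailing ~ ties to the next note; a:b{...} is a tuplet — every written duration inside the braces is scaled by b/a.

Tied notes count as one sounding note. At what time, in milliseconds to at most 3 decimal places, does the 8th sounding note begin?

1. 0.0ms @ 0 + 150.754ms (1/2)
2. 150.754ms @ 1/2 + 150.754ms (1/2)
3. 301.508ms @ 1 + 150.754ms (1/2)
4. 452.261ms @ 3/2 + 452.261ms (3/2)
5. 904.523ms @ 3 + 452.261ms (3/2)
6. 1356.784ms @ 9/2 + 452.261ms (3/2)
7. 1809.045ms @ 6 + 226.131ms (3/4)
8. 2035.176ms @ 27/4 + 226.131ms (3/4)
9. 2261.307ms @ 15/2 + 226.131ms (3/4)
10. 2487.437ms @ 33/4 + 226.131ms (3/4)
11. 2713.568ms @ 9 + 452.261ms (3/2)
12. 3165.829ms @ 21/2 + 452.261ms (3/2)

note 8 onset = 27/4b = 2035.176ms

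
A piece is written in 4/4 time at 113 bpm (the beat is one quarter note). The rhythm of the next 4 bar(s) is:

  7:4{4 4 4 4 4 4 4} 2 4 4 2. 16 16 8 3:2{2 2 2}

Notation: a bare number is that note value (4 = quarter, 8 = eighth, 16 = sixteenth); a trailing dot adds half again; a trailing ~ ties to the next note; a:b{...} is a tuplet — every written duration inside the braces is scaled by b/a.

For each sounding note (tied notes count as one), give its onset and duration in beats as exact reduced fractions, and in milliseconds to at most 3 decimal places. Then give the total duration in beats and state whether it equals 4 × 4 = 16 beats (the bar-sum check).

1) 0.0ms=0b +303.413ms=4/7b
2) 303.413ms=4/7b +303.413ms=4/7b
3) 606.827ms=8/7b +303.413ms=4/7b
4) 910.24ms=12/7b +303.413ms=4/7b
5) 1213.654ms=16/7b +303.413ms=4/7b
6) 1517.067ms=20/7b +303.413ms=4/7b
7) 1820.48ms=24/7b +303.413ms=4/7b
8) 2123.894ms=4b +1061.947ms=2b
9) 3185.841ms=6b +530.973ms=1b
10) 3716.814ms=7b +530.973ms=1b
11) 4247.788ms=8b +1592.92ms=3b
12) 5840.708ms=11b +132.743ms=1/4b
13) 5973.451ms=45/4b +132.743ms=1/4b
14) 6106.195ms=23/2b +265.487ms=1/2b
15) 6371.681ms=12b +707.965ms=4/3b
16) 7079.646ms=40/3b +707.965ms=4/3b
17) 7787.611ms=44/3b +707.965ms=4/3b
Σ=16b of 16 (113bpm 4/4) — PASS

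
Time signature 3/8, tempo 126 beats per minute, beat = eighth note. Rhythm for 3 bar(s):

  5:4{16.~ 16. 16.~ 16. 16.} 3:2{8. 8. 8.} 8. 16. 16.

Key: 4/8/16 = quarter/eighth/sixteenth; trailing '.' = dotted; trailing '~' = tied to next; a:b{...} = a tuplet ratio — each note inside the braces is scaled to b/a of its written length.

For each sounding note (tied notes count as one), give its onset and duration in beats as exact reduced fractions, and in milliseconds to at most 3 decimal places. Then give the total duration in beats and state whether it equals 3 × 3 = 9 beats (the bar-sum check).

1) 0.0ms=0b +571.429ms=6/5b
2) 571.429ms=6/5b +571.429ms=6/5b
3) 1142.857ms=12/5b +285.714ms=3/5b
4) 1428.571ms=3b +476.19ms=1b
5) 1904.762ms=4b +476.19ms=1b
6) 2380.952ms=5b +476.19ms=1b
7) 2857.143ms=6b +714.286ms=3/2b
8) 3571.429ms=15/2b +357.143ms=3/4b
9) 3928.571ms=33/4b +357.143ms=3/4b
Σ=9b of 9 (126bpm 3/8) — PASS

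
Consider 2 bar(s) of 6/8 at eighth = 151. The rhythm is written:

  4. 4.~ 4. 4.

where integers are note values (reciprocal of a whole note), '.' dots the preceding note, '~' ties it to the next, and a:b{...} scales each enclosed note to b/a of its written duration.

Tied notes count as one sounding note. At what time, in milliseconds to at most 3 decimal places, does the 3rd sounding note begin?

1. 0.0ms @ 0 + 1192.053ms (3)
2. 1192.053ms @ 3 + 2384.106ms (6)
3. 3576.159ms @ 9 + 1192.053ms (3)

note 3 onset = 9b = 3576.159ms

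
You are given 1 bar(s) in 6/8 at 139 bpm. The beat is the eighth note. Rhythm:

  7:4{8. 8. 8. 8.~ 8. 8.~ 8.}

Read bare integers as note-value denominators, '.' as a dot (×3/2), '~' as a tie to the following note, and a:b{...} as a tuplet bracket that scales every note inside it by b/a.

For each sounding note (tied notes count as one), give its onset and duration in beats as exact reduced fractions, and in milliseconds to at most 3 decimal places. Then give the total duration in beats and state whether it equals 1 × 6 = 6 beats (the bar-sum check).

1) 0.0ms=0b +369.99ms=6/7b
2) 369.99ms=6/7b +369.99ms=6/7b
3) 739.979ms=12/7b +369.99ms=6/7b
4) 1109.969ms=18/7b +739.979ms=12/7b
5) 1849.949ms=30/7b +739.979ms=12/7b
Σ=6b of 6 (139bpm 6/8) — PASS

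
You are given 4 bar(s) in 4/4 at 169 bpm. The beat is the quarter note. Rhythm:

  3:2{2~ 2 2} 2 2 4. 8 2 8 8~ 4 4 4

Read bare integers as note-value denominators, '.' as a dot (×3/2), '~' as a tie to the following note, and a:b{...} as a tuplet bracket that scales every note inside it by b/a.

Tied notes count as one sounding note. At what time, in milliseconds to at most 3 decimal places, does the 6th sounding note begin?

note 6 onset = 19/2b = 3372.781ms

1. 0.0ms @ 0 + 946.746ms (8/3)
2. 946.746ms @ 8/3 + 473.373ms (4/3)
3. 1420.118ms @ 4 + 710.059ms (2)
4. 2130.178ms @ 6 + 710.059ms (2)
5. 2840.237ms @ 8 + 532.544ms (3/2)
6. 3372.781ms @ 19/2 + 177.515ms (1/2)
7. 3550.296ms @ 10 + 710.059ms (2)
8. 4260.355ms @ 12 + 177.515ms (1/2)
9. 4437.87ms @ 25/2 + 532.544ms (3/2)
10. 4970.414ms @ 14 + 355.03ms (1)
11. 5325.444ms @ 15 + 355.03ms (1)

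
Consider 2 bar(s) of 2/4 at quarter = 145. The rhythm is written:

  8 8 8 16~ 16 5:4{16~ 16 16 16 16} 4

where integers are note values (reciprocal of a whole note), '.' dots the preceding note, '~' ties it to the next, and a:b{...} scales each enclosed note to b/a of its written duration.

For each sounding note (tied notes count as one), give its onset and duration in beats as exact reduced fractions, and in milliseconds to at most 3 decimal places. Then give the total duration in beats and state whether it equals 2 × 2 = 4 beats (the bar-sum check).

1) 0.0ms=0b +206.897ms=1/2b
2) 206.897ms=1/2b +206.897ms=1/2b
3) 413.793ms=1b +206.897ms=1/2b
4) 620.69ms=3/2b +206.897ms=1/2b
5) 827.586ms=2b +165.517ms=2/5b
6) 993.103ms=12/5b +82.759ms=1/5b
7) 1075.862ms=13/5b +82.759ms=1/5b
8) 1158.621ms=14/5b +82.759ms=1/5b
9) 1241.379ms=3b +413.793ms=1b
Σ=4b of 4 (145bpm 2/4) — PASS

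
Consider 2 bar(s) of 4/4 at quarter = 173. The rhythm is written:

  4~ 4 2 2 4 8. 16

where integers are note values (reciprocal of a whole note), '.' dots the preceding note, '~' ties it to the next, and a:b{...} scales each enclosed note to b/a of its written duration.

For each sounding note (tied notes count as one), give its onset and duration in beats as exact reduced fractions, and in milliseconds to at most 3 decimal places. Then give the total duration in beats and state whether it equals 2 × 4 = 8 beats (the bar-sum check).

1) 0.0ms=0b +693.642ms=2b
2) 693.642ms=2b +693.642ms=2b
3) 1387.283ms=4b +693.642ms=2b
4) 2080.925ms=6b +346.821ms=1b
5) 2427.746ms=7b +260.116ms=3/4b
6) 2687.861ms=31/4b +86.705ms=1/4b
Σ=8b of 8 (173bpm 4/4) — PASS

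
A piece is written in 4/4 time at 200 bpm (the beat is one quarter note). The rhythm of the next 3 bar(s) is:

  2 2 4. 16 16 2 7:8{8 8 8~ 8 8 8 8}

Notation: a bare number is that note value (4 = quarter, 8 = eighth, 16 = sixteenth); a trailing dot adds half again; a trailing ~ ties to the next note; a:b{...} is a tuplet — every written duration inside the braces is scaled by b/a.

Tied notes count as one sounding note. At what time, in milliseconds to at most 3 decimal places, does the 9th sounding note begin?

note 9 onset = 64/7b = 2742.857ms

1. 0.0ms @ 0 + 600.0ms (2)
2. 600.0ms @ 2 + 600.0ms (2)
3. 1200.0ms @ 4 + 450.0ms (3/2)
4. 1650.0ms @ 11/2 + 75.0ms (1/4)
5. 1725.0ms @ 23/4 + 75.0ms (1/4)
6. 1800.0ms @ 6 + 600.0ms (2)
7. 2400.0ms @ 8 + 171.429ms (4/7)
8. 2571.429ms @ 60/7 + 171.429ms (4/7)
9. 2742.857ms @ 64/7 + 342.857ms (8/7)
10. 3085.714ms @ 72/7 + 171.429ms (4/7)
11. 3257.143ms @ 76/7 + 171.429ms (4/7)
12. 3428.571ms @ 80/7 + 171.429ms (4/7)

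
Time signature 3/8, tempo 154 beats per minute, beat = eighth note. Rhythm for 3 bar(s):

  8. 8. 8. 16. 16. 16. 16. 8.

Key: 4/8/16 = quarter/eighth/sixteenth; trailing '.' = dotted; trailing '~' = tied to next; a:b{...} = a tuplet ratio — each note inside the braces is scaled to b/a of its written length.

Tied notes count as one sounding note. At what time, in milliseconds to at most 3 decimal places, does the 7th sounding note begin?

1. 0.0ms @ 0 + 584.416ms (3/2)
2. 584.416ms @ 3/2 + 584.416ms (3/2)
3. 1168.831ms @ 3 + 584.416ms (3/2)
4. 1753.247ms @ 9/2 + 292.208ms (3/4)
5. 2045.455ms @ 21/4 + 292.208ms (3/4)
6. 2337.662ms @ 6 + 292.208ms (3/4)
7. 2629.87ms @ 27/4 + 292.208ms (3/4)
8. 2922.078ms @ 15/2 + 584.416ms (3/2)

note 7 onset = 27/4b = 2629.87ms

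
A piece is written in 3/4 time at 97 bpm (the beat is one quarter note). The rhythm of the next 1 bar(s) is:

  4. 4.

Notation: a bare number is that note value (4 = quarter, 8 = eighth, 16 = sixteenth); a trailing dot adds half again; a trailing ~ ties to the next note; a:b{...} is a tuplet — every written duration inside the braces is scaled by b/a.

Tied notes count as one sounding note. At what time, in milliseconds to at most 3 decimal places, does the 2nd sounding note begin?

1. 0.0ms @ 0 + 927.835ms (3/2)
2. 927.835ms @ 3/2 + 927.835ms (3/2)

note 2 onset = 3/2b = 927.835ms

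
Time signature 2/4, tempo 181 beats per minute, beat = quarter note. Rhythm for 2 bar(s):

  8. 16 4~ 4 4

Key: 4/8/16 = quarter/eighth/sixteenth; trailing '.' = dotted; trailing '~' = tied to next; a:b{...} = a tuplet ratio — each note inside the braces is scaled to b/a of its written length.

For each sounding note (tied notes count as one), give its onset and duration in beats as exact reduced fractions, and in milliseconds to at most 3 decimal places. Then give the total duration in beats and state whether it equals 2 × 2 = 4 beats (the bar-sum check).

1) 0.0ms=0b +248.619ms=3/4b
2) 248.619ms=3/4b +82.873ms=1/4b
3) 331.492ms=1b +662.983ms=2b
4) 994.475ms=3b +331.492ms=1b
Σ=4b of 4 (181bpm 2/4) — PASS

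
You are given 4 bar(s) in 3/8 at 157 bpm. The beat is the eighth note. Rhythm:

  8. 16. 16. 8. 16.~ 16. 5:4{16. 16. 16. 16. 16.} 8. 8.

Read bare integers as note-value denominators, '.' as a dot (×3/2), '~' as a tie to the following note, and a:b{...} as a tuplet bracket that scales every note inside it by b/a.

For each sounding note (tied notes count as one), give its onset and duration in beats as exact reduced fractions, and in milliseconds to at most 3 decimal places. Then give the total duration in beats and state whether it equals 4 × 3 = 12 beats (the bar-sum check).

1) 0.0ms=0b +573.248ms=3/2b
2) 573.248ms=3/2b +286.624ms=3/4b
3) 859.873ms=9/4b +286.624ms=3/4b
4) 1146.497ms=3b +573.248ms=3/2b
5) 1719.745ms=9/2b +573.248ms=3/2b
6) 2292.994ms=6b +229.299ms=3/5b
7) 2522.293ms=33/5b +229.299ms=3/5b
8) 2751.592ms=36/5b +229.299ms=3/5b
9) 2980.892ms=39/5b +229.299ms=3/5b
10) 3210.191ms=42/5b +229.299ms=3/5b
11) 3439.49ms=9b +573.248ms=3/2b
12) 4012.739ms=21/2b +573.248ms=3/2b
Σ=12b of 12 (157bpm 3/8) — PASS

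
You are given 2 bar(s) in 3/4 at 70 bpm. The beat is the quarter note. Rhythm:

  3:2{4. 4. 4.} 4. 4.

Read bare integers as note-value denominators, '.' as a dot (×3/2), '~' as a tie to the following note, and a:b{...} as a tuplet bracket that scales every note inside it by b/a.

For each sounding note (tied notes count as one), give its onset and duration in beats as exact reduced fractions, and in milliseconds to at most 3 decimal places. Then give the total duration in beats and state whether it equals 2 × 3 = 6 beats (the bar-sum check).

1) 0.0ms=0b +857.143ms=1b
2) 857.143ms=1b +857.143ms=1b
3) 1714.286ms=2b +857.143ms=1b
4) 2571.429ms=3b +1285.714ms=3/2b
5) 3857.143ms=9/2b +1285.714ms=3/2b
Σ=6b of 6 (70bpm 3/4) — PASS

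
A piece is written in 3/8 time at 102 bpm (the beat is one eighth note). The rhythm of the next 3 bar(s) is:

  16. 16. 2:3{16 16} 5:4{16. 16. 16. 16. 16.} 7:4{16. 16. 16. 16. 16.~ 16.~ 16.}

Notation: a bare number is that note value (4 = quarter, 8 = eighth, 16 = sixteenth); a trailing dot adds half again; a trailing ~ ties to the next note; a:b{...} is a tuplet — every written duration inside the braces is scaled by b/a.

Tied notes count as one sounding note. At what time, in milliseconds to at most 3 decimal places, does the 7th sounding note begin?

note 7 onset = 21/5b = 2470.588ms

1. 0.0ms @ 0 + 441.176ms (3/4)
2. 441.176ms @ 3/4 + 441.176ms (3/4)
3. 882.353ms @ 3/2 + 441.176ms (3/4)
4. 1323.529ms @ 9/4 + 441.176ms (3/4)
5. 1764.706ms @ 3 + 352.941ms (3/5)
6. 2117.647ms @ 18/5 + 352.941ms (3/5)
7. 2470.588ms @ 21/5 + 352.941ms (3/5)
8. 2823.529ms @ 24/5 + 352.941ms (3/5)
9. 3176.471ms @ 27/5 + 352.941ms (3/5)
10. 3529.412ms @ 6 + 252.101ms (3/7)
11. 3781.513ms @ 45/7 + 252.101ms (3/7)
12. 4033.613ms @ 48/7 + 252.101ms (3/7)
13. 4285.714ms @ 51/7 + 252.101ms (3/7)
14. 4537.815ms @ 54/7 + 756.303ms (9/7)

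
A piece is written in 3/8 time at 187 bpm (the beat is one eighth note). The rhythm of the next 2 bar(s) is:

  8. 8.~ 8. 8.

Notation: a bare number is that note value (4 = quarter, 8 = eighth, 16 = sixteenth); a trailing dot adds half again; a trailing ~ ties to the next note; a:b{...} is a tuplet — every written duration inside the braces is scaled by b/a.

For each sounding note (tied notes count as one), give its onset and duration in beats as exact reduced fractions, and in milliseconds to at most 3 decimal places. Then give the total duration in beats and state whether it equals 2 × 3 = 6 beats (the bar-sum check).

1) 0.0ms=0b +481.283ms=3/2b
2) 481.283ms=3/2b +962.567ms=3b
3) 1443.85ms=9/2b +481.283ms=3/2b
Σ=6b of 6 (187bpm 3/8) — PASS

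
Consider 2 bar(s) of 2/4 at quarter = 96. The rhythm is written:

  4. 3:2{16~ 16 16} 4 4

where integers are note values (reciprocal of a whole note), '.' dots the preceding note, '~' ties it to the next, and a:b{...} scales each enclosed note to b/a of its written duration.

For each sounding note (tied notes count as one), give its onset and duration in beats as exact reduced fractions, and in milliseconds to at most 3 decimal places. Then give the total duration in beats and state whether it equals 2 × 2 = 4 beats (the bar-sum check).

1) 0.0ms=0b +937.5ms=3/2b
2) 937.5ms=3/2b +208.333ms=1/3b
3) 1145.833ms=11/6b +104.167ms=1/6b
4) 1250.0ms=2b +625.0ms=1b
5) 1875.0ms=3b +625.0ms=1b
Σ=4b of 4 (96bpm 2/4) — PASS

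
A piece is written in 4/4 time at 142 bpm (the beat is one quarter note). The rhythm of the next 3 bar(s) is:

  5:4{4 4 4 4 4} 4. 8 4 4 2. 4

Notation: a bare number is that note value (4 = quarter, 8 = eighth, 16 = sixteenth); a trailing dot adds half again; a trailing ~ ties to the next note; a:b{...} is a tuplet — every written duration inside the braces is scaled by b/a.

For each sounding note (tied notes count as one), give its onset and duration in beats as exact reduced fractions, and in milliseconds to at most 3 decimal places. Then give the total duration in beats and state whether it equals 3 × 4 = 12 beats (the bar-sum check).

1) 0.0ms=0b +338.028ms=4/5b
2) 338.028ms=4/5b +338.028ms=4/5b
3) 676.056ms=8/5b +338.028ms=4/5b
4) 1014.085ms=12/5b +338.028ms=4/5b
5) 1352.113ms=16/5b +338.028ms=4/5b
6) 1690.141ms=4b +633.803ms=3/2b
7) 2323.944ms=11/2b +211.268ms=1/2b
8) 2535.211ms=6b +422.535ms=1b
9) 2957.746ms=7b +422.535ms=1b
10) 3380.282ms=8b +1267.606ms=3b
11) 4647.887ms=11b +422.535ms=1b
Σ=12b of 12 (142bpm 4/4) — PASS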